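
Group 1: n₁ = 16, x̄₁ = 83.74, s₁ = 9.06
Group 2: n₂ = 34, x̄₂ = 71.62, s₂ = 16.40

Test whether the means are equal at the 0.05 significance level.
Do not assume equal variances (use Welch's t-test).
Welch's two-sample t-test:
H₀: μ₁ = μ₂
H₁: μ₁ ≠ μ₂
s₁²/n₁ = 9.06²/16 = 5.1302,  s₂²/n₂ = 16.40²/34 = 7.9106
SE = √(s₁²/n₁ + s₂²/n₂) = √(5.1302 + 7.9106) = 3.6112
df (Welch-Satterthwaite) = (s₁²/n₁ + s₂²/n₂)² / [(s₁²/n₁)²/(n₁-1) + (s₂²/n₂)²/(n₂-1)] ≈ 46.58
t = (x̄₁ - x̄₂) / SE = (83.74 - 71.62) / 3.6112 = 12.12 / 3.6112 = 3.356
p-value = 0.0016

Since p-value < α = 0.05, we reject H₀.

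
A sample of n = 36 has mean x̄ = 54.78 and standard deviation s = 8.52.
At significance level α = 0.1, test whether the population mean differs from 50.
One-sample t-test:
H₀: μ = 50
H₁: μ ≠ 50
df = n - 1 = 35
t = (x̄ - μ₀) / (s/√n) = (54.78 - 50) / (8.52/√36) = 3.366
p-value = 0.0019

Since p-value < α = 0.1, we reject H₀.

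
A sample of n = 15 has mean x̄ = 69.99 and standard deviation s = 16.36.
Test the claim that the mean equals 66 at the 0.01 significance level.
One-sample t-test:
H₀: μ = 66
H₁: μ ≠ 66
df = n - 1 = 14
t = (x̄ - μ₀) / (s/√n) = (69.99 - 66) / (16.36/√15) = 0.945
p-value = 0.3609

Since p-value > α = 0.01, we fail to reject H₀.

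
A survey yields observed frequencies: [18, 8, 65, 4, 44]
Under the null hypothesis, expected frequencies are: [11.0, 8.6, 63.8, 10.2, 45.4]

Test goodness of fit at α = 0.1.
Chi-square goodness of fit test:
H₀: observed counts match expected distribution
H₁: observed counts differ from expected distribution
df = k - 1 = 4
χ² = Σ(O - E)²/E
   = (18 - 11.0)²/11.0 + (8 - 8.6)²/8.6 + (65 - 63.8)²/63.8 + (4 - 10.2)²/10.2 + (44 - 45.4)²/45.4
   = 4.455 + 0.042 + 0.023 + 3.769 + 0.043
   = 8.33
p-value = 0.0802

Since p-value < α = 0.1, we reject H₀.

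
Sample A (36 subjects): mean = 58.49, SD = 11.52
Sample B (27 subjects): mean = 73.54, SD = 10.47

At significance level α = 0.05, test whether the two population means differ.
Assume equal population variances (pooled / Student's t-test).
Student's two-sample t-test (equal variances):
H₀: μ₁ = μ₂
H₁: μ₁ ≠ μ₂
df = n₁ + n₂ - 2 = 61
Pooled variance s_p² = [(n₁-1)s₁² + (n₂-1)s₂²] / (n₁ + n₂ - 2) = [(35)(11.52²) + (26)(10.47²)] / 61 = 122.8690
SE = √(s_p²(1/n₁ + 1/n₂)) = √(122.8690 × (1/36 + 1/27)) = 2.8220
t = (x̄₁ - x̄₂) / SE = (58.49 - 73.54) / 2.8220 = -15.05 / 2.8220 = -5.333
p-value < 0.0001

Since p-value < α = 0.05, we reject H₀.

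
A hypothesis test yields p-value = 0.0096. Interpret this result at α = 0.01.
Since p = 0.0096 < α = 0.01, reject H₀.
There is sufficient evidence to reject the null hypothesis; the result is statistically significant at the 0.01 level.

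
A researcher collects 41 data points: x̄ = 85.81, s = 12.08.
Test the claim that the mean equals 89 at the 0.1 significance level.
One-sample t-test:
H₀: μ = 89
H₁: μ ≠ 89
df = n - 1 = 40
t = (x̄ - μ₀) / (s/√n) = (85.81 - 89) / (12.08/√41) = -1.691
p-value = 0.0986

Since p-value < α = 0.1, we reject H₀.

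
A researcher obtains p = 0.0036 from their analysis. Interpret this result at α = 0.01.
Since p = 0.0036 < α = 0.01, reject H₀.
There is sufficient evidence to reject the null hypothesis; the result is statistically significant at the 0.01 level.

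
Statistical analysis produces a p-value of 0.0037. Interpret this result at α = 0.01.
Since p = 0.0037 < α = 0.01, reject H₀.
There is sufficient evidence to reject the null hypothesis; the result is statistically significant at the 0.01 level.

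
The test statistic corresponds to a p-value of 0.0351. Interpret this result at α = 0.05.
Since p = 0.0351 < α = 0.05, reject H₀.
There is sufficient evidence to reject the null hypothesis; the result is statistically significant at the 0.05 level.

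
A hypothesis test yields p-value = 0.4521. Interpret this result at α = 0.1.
Since p = 0.4521 > α = 0.1, fail to reject H₀.
There is insufficient evidence to reject the null hypothesis; the result is not statistically significant at the 0.1 level.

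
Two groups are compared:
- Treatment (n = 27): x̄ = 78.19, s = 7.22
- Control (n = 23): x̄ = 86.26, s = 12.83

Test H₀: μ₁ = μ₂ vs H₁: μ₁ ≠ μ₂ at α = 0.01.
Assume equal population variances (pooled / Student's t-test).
Student's two-sample t-test (equal variances):
H₀: μ₁ = μ₂
H₁: μ₁ ≠ μ₂
df = n₁ + n₂ - 2 = 48
Pooled variance s_p² = [(n₁-1)s₁² + (n₂-1)s₂²] / (n₁ + n₂ - 2) = [(26)(7.22²) + (22)(12.83²)] / 48 = 103.6820
SE = √(s_p²(1/n₁ + 1/n₂)) = √(103.6820 × (1/27 + 1/23)) = 2.8893
t = (x̄₁ - x̄₂) / SE = (78.19 - 86.26) / 2.8893 = -8.07 / 2.8893 = -2.793
p-value = 0.0075

Since p-value < α = 0.01, we reject H₀.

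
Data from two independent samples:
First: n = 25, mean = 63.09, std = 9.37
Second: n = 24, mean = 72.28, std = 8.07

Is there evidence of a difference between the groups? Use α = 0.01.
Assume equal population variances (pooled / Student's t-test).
Student's two-sample t-test (equal variances):
H₀: μ₁ = μ₂
H₁: μ₁ ≠ μ₂
df = n₁ + n₂ - 2 = 47
Pooled variance s_p² = [(n₁-1)s₁² + (n₂-1)s₂²] / (n₁ + n₂ - 2) = [(24)(9.37²) + (23)(8.07²)] / 47 = 76.7021
SE = √(s_p²(1/n₁ + 1/n₂)) = √(76.7021 × (1/25 + 1/24)) = 2.5028
t = (x̄₁ - x̄₂) / SE = (63.09 - 72.28) / 2.5028 = -9.19 / 2.5028 = -3.672
p-value = 0.0006

Since p-value < α = 0.01, we reject H₀.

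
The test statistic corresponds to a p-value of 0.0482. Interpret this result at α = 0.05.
Since p = 0.0482 < α = 0.05, reject H₀.
There is sufficient evidence to reject the null hypothesis; the result is statistically significant at the 0.05 level.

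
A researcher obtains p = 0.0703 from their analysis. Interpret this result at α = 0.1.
Since p = 0.0703 < α = 0.1, reject H₀.
There is sufficient evidence to reject the null hypothesis; the result is statistically significant at the 0.1 level.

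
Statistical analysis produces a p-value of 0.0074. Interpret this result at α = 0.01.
Since p = 0.0074 < α = 0.01, reject H₀.
There is sufficient evidence to reject the null hypothesis; the result is statistically significant at the 0.01 level.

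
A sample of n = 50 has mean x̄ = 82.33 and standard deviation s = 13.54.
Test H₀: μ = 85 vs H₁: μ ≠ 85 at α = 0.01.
One-sample t-test:
H₀: μ = 85
H₁: μ ≠ 85
df = n - 1 = 49
t = (x̄ - μ₀) / (s/√n) = (82.33 - 85) / (13.54/√50) = -1.394
p-value = 0.1695

Since p-value > α = 0.01, we fail to reject H₀.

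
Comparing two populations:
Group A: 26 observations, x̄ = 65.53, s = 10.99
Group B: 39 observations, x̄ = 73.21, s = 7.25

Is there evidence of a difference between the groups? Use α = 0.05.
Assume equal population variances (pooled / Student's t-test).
Student's two-sample t-test (equal variances):
H₀: μ₁ = μ₂
H₁: μ₁ ≠ μ₂
df = n₁ + n₂ - 2 = 63
Pooled variance s_p² = [(n₁-1)s₁² + (n₂-1)s₂²] / (n₁ + n₂ - 2) = [(25)(10.99²) + (38)(7.25²)] / 63 = 79.6330
SE = √(s_p²(1/n₁ + 1/n₂)) = √(79.6330 × (1/26 + 1/39)) = 2.2594
t = (x̄₁ - x̄₂) / SE = (65.53 - 73.21) / 2.2594 = -7.68 / 2.2594 = -3.399
p-value = 0.0012

Since p-value < α = 0.05, we reject H₀.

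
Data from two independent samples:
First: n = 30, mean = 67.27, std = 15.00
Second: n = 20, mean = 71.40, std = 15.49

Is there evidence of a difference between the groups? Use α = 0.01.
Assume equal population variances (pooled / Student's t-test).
Student's two-sample t-test (equal variances):
H₀: μ₁ = μ₂
H₁: μ₁ ≠ μ₂
df = n₁ + n₂ - 2 = 48
Pooled variance s_p² = [(n₁-1)s₁² + (n₂-1)s₂²] / (n₁ + n₂ - 2) = [(29)(15.00²) + (19)(15.49²)] / 48 = 230.9138
SE = √(s_p²(1/n₁ + 1/n₂)) = √(230.9138 × (1/30 + 1/20)) = 4.3867
t = (x̄₁ - x̄₂) / SE = (67.27 - 71.40) / 4.3867 = -4.13 / 4.3867 = -0.941
p-value = 0.3512

Since p-value > α = 0.01, we fail to reject H₀.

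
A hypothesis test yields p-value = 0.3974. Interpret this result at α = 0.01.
Since p = 0.3974 > α = 0.01, fail to reject H₀.
There is insufficient evidence to reject the null hypothesis; the result is not statistically significant at the 0.01 level.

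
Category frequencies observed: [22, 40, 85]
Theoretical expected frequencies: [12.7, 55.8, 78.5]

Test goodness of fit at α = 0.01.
Chi-square goodness of fit test:
H₀: observed counts match expected distribution
H₁: observed counts differ from expected distribution
df = k - 1 = 2
χ² = Σ(O - E)²/E
   = (22 - 12.7)²/12.7 + (40 - 55.8)²/55.8 + (85 - 78.5)²/78.5
   = 6.810 + 4.474 + 0.538
   = 11.82
p-value = 0.0027

Since p-value < α = 0.01, we reject H₀.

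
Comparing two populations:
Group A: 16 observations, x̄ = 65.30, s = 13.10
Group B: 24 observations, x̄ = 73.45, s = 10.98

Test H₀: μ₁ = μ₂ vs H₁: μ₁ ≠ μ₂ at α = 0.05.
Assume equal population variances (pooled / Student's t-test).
Student's two-sample t-test (equal variances):
H₀: μ₁ = μ₂
H₁: μ₁ ≠ μ₂
df = n₁ + n₂ - 2 = 38
Pooled variance s_p² = [(n₁-1)s₁² + (n₂-1)s₂²] / (n₁ + n₂ - 2) = [(15)(13.10²) + (23)(10.98²)] / 38 = 140.7116
SE = √(s_p²(1/n₁ + 1/n₂)) = √(140.7116 × (1/16 + 1/24)) = 3.8285
t = (x̄₁ - x̄₂) / SE = (65.30 - 73.45) / 3.8285 = -8.15 / 3.8285 = -2.129
p-value = 0.0398

Since p-value < α = 0.05, we reject H₀.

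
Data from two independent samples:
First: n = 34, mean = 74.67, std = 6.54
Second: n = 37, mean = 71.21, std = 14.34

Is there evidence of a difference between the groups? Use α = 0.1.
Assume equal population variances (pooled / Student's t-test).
Student's two-sample t-test (equal variances):
H₀: μ₁ = μ₂
H₁: μ₁ ≠ μ₂
df = n₁ + n₂ - 2 = 69
Pooled variance s_p² = [(n₁-1)s₁² + (n₂-1)s₂²] / (n₁ + n₂ - 2) = [(33)(6.54²) + (36)(14.34²)] / 69 = 127.7441
SE = √(s_p²(1/n₁ + 1/n₂)) = √(127.7441 × (1/34 + 1/37)) = 2.6851
t = (x̄₁ - x̄₂) / SE = (74.67 - 71.21) / 2.6851 = 3.46 / 2.6851 = 1.289
p-value = 0.2018

Since p-value > α = 0.1, we fail to reject H₀.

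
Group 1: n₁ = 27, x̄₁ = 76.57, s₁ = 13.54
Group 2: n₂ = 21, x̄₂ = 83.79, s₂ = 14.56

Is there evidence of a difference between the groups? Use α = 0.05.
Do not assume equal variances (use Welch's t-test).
Welch's two-sample t-test:
H₀: μ₁ = μ₂
H₁: μ₁ ≠ μ₂
s₁²/n₁ = 13.54²/27 = 6.7901,  s₂²/n₂ = 14.56²/21 = 10.0949
SE = √(s₁²/n₁ + s₂²/n₂) = √(6.7901 + 10.0949) = 4.1091
df (Welch-Satterthwaite) = (s₁²/n₁ + s₂²/n₂)² / [(s₁²/n₁)²/(n₁-1) + (s₂²/n₂)²/(n₂-1)] ≈ 41.51
t = (x̄₁ - x̄₂) / SE = (76.57 - 83.79) / 4.1091 = -7.22 / 4.1091 = -1.757
p-value = 0.0863

Since p-value > α = 0.05, we fail to reject H₀.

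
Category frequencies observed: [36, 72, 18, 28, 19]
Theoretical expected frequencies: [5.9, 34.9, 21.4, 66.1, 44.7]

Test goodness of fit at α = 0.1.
Chi-square goodness of fit test:
H₀: observed counts match expected distribution
H₁: observed counts differ from expected distribution
df = k - 1 = 4
χ² = Σ(O - E)²/E
   = (36 - 5.9)²/5.9 + (72 - 34.9)²/34.9 + (18 - 21.4)²/21.4 + (28 - 66.1)²/66.1 + (19 - 44.7)²/44.7
   = 153.561 + 39.439 + 0.540 + 21.961 + 14.776
   = 230.28
p-value < 0.0001

Since p-value < α = 0.1, we reject H₀.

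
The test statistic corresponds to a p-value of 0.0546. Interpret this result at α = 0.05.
Since p = 0.0546 > α = 0.05, fail to reject H₀.
There is insufficient evidence to reject the null hypothesis; the result is not statistically significant at the 0.05 level.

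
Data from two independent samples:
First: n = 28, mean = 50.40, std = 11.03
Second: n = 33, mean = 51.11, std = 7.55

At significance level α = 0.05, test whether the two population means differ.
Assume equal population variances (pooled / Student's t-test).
Student's two-sample t-test (equal variances):
H₀: μ₁ = μ₂
H₁: μ₁ ≠ μ₂
df = n₁ + n₂ - 2 = 59
Pooled variance s_p² = [(n₁-1)s₁² + (n₂-1)s₂²] / (n₁ + n₂ - 2) = [(27)(11.03²) + (32)(7.55²)] / 59 = 86.5919
SE = √(s_p²(1/n₁ + 1/n₂)) = √(86.5919 × (1/28 + 1/33)) = 2.3909
t = (x̄₁ - x̄₂) / SE = (50.40 - 51.11) / 2.3909 = -0.71 / 2.3909 = -0.297
p-value = 0.7675

Since p-value > α = 0.05, we fail to reject H₀.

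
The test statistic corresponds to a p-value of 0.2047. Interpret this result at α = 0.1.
Since p = 0.2047 > α = 0.1, fail to reject H₀.
There is insufficient evidence to reject the null hypothesis; the result is not statistically significant at the 0.1 level.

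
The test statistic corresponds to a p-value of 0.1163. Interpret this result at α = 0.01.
Since p = 0.1163 > α = 0.01, fail to reject H₀.
There is insufficient evidence to reject the null hypothesis; the result is not statistically significant at the 0.01 level.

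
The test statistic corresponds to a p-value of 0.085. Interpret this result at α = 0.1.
Since p = 0.085 < α = 0.1, reject H₀.
There is sufficient evidence to reject the null hypothesis; the result is statistically significant at the 0.1 level.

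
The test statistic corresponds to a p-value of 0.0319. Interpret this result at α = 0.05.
Since p = 0.0319 < α = 0.05, reject H₀.
There is sufficient evidence to reject the null hypothesis; the result is statistically significant at the 0.05 level.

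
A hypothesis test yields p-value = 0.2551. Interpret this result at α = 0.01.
Since p = 0.2551 > α = 0.01, fail to reject H₀.
There is insufficient evidence to reject the null hypothesis; the result is not statistically significant at the 0.01 level.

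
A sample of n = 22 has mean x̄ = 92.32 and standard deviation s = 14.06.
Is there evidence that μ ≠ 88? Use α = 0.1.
One-sample t-test:
H₀: μ = 88
H₁: μ ≠ 88
df = n - 1 = 21
t = (x̄ - μ₀) / (s/√n) = (92.32 - 88) / (14.06/√22) = 1.441
p-value = 0.1643

Since p-value > α = 0.1, we fail to reject H₀.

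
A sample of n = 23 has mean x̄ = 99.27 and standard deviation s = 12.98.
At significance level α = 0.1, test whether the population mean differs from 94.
One-sample t-test:
H₀: μ = 94
H₁: μ ≠ 94
df = n - 1 = 22
t = (x̄ - μ₀) / (s/√n) = (99.27 - 94) / (12.98/√23) = 1.947
p-value = 0.0644

Since p-value < α = 0.1, we reject H₀.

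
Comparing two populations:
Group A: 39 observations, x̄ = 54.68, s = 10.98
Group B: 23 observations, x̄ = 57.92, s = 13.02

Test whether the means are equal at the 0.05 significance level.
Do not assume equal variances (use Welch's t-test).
Welch's two-sample t-test:
H₀: μ₁ = μ₂
H₁: μ₁ ≠ μ₂
s₁²/n₁ = 10.98²/39 = 3.0913,  s₂²/n₂ = 13.02²/23 = 7.3705
SE = √(s₁²/n₁ + s₂²/n₂) = √(3.0913 + 7.3705) = 3.2345
df (Welch-Satterthwaite) = (s₁²/n₁ + s₂²/n₂)² / [(s₁²/n₁)²/(n₁-1) + (s₂²/n₂)²/(n₂-1)] ≈ 40.23
t = (x̄₁ - x̄₂) / SE = (54.68 - 57.92) / 3.2345 = -3.24 / 3.2345 = -1.002
p-value = 0.3225

Since p-value > α = 0.05, we fail to reject H₀.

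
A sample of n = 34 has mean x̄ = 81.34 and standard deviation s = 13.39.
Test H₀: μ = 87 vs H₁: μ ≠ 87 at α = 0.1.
One-sample t-test:
H₀: μ = 87
H₁: μ ≠ 87
df = n - 1 = 33
t = (x̄ - μ₀) / (s/√n) = (81.34 - 87) / (13.39/√34) = -2.465
p-value = 0.0191

Since p-value < α = 0.1, we reject H₀.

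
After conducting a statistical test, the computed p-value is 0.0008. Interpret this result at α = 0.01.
Since p = 0.0008 < α = 0.01, reject H₀.
There is sufficient evidence to reject the null hypothesis; the result is statistically significant at the 0.01 level.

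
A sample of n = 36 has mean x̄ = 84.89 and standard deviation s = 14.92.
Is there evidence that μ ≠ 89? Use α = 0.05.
One-sample t-test:
H₀: μ = 89
H₁: μ ≠ 89
df = n - 1 = 35
t = (x̄ - μ₀) / (s/√n) = (84.89 - 89) / (14.92/√36) = -1.653
p-value = 0.1073

Since p-value > α = 0.05, we fail to reject H₀.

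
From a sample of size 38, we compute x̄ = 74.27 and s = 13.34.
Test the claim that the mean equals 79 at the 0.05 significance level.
One-sample t-test:
H₀: μ = 79
H₁: μ ≠ 79
df = n - 1 = 37
t = (x̄ - μ₀) / (s/√n) = (74.27 - 79) / (13.34/√38) = -2.186
p-value = 0.0352

Since p-value < α = 0.05, we reject H₀.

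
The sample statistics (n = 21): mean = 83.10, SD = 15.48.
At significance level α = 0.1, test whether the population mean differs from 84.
One-sample t-test:
H₀: μ = 84
H₁: μ ≠ 84
df = n - 1 = 20
t = (x̄ - μ₀) / (s/√n) = (83.10 - 84) / (15.48/√21) = -0.266
p-value = 0.7926

Since p-value > α = 0.1, we fail to reject H₀.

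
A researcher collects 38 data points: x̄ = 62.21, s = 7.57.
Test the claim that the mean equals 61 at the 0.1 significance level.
One-sample t-test:
H₀: μ = 61
H₁: μ ≠ 61
df = n - 1 = 37
t = (x̄ - μ₀) / (s/√n) = (62.21 - 61) / (7.57/√38) = 0.985
p-value = 0.3309

Since p-value > α = 0.1, we fail to reject H₀.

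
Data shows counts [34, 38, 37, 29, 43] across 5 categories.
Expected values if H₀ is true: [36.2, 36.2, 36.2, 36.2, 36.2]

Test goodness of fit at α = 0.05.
Chi-square goodness of fit test:
H₀: observed counts match expected distribution
H₁: observed counts differ from expected distribution
df = k - 1 = 4
χ² = Σ(O - E)²/E
   = (34 - 36.2)²/36.2 + (38 - 36.2)²/36.2 + (37 - 36.2)²/36.2 + (29 - 36.2)²/36.2 + (43 - 36.2)²/36.2
   = 0.134 + 0.090 + 0.018 + 1.432 + 1.277
   = 2.95
p-value = 0.5662

Since p-value > α = 0.05, we fail to reject H₀.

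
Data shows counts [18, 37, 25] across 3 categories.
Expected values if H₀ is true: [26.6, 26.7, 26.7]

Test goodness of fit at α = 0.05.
Chi-square goodness of fit test:
H₀: observed counts match expected distribution
H₁: observed counts differ from expected distribution
df = k - 1 = 2
χ² = Σ(O - E)²/E
   = (18 - 26.6)²/26.6 + (37 - 26.7)²/26.7 + (25 - 26.7)²/26.7
   = 2.780 + 3.973 + 0.108
   = 6.86
p-value = 0.0324

Since p-value < α = 0.05, we reject H₀.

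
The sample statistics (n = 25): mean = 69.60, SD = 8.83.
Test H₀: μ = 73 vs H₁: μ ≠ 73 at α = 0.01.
One-sample t-test:
H₀: μ = 73
H₁: μ ≠ 73
df = n - 1 = 24
t = (x̄ - μ₀) / (s/√n) = (69.60 - 73) / (8.83/√25) = -1.925
p-value = 0.0661

Since p-value > α = 0.01, we fail to reject H₀.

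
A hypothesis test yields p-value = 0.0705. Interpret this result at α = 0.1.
Since p = 0.0705 < α = 0.1, reject H₀.
There is sufficient evidence to reject the null hypothesis; the result is statistically significant at the 0.1 level.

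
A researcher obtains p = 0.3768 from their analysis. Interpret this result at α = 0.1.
Since p = 0.3768 > α = 0.1, fail to reject H₀.
There is insufficient evidence to reject the null hypothesis; the result is not statistically significant at the 0.1 level.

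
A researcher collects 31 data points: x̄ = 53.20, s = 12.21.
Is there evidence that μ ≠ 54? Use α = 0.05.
One-sample t-test:
H₀: μ = 54
H₁: μ ≠ 54
df = n - 1 = 30
t = (x̄ - μ₀) / (s/√n) = (53.20 - 54) / (12.21/√31) = -0.365
p-value = 0.7178

Since p-value > α = 0.05, we fail to reject H₀.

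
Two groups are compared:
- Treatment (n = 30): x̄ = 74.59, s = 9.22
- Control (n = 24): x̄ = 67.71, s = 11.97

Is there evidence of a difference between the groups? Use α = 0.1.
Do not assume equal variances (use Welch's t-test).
Welch's two-sample t-test:
H₀: μ₁ = μ₂
H₁: μ₁ ≠ μ₂
s₁²/n₁ = 9.22²/30 = 2.8336,  s₂²/n₂ = 11.97²/24 = 5.9700
SE = √(s₁²/n₁ + s₂²/n₂) = √(2.8336 + 5.9700) = 2.9671
df (Welch-Satterthwaite) = (s₁²/n₁ + s₂²/n₂)² / [(s₁²/n₁)²/(n₁-1) + (s₂²/n₂)²/(n₂-1)] ≈ 42.43
t = (x̄₁ - x̄₂) / SE = (74.59 - 67.71) / 2.9671 = 6.88 / 2.9671 = 2.319
p-value = 0.0253

Since p-value < α = 0.1, we reject H₀.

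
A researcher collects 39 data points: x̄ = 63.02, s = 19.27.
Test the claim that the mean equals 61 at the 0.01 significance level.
One-sample t-test:
H₀: μ = 61
H₁: μ ≠ 61
df = n - 1 = 38
t = (x̄ - μ₀) / (s/√n) = (63.02 - 61) / (19.27/√39) = 0.655
p-value = 0.5166

Since p-value > α = 0.01, we fail to reject H₀.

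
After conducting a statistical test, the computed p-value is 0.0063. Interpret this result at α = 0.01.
Since p = 0.0063 < α = 0.01, reject H₀.
There is sufficient evidence to reject the null hypothesis; the result is statistically significant at the 0.01 level.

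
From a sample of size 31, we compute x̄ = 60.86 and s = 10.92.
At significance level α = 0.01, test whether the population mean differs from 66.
One-sample t-test:
H₀: μ = 66
H₁: μ ≠ 66
df = n - 1 = 30
t = (x̄ - μ₀) / (s/√n) = (60.86 - 66) / (10.92/√31) = -2.621
p-value = 0.0136

Since p-value > α = 0.01, we fail to reject H₀.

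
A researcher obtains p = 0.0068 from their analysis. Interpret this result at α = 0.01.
Since p = 0.0068 < α = 0.01, reject H₀.
There is sufficient evidence to reject the null hypothesis; the result is statistically significant at the 0.01 level.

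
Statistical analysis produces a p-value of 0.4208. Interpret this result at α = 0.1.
Since p = 0.4208 > α = 0.1, fail to reject H₀.
There is insufficient evidence to reject the null hypothesis; the result is not statistically significant at the 0.1 level.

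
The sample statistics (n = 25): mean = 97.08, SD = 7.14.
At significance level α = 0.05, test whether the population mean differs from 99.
One-sample t-test:
H₀: μ = 99
H₁: μ ≠ 99
df = n - 1 = 24
t = (x̄ - μ₀) / (s/√n) = (97.08 - 99) / (7.14/√25) = -1.345
p-value = 0.1913

Since p-value > α = 0.05, we fail to reject H₀.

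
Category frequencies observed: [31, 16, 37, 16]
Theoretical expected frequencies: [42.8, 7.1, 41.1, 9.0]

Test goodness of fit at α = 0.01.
Chi-square goodness of fit test:
H₀: observed counts match expected distribution
H₁: observed counts differ from expected distribution
df = k - 1 = 3
χ² = Σ(O - E)²/E
   = (31 - 42.8)²/42.8 + (16 - 7.1)²/7.1 + (37 - 41.1)²/41.1 + (16 - 9.0)²/9.0
   = 3.253 + 11.156 + 0.409 + 5.444
   = 20.26
p-value = 0.0001

Since p-value < α = 0.01, we reject H₀.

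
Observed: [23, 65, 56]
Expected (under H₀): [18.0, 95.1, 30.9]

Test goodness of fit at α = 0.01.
Chi-square goodness of fit test:
H₀: observed counts match expected distribution
H₁: observed counts differ from expected distribution
df = k - 1 = 2
χ² = Σ(O - E)²/E
   = (23 - 18.0)²/18.0 + (65 - 95.1)²/95.1 + (56 - 30.9)²/30.9
   = 1.389 + 9.527 + 20.389
   = 31.30
p-value < 0.0001

Since p-value < α = 0.01, we reject H₀.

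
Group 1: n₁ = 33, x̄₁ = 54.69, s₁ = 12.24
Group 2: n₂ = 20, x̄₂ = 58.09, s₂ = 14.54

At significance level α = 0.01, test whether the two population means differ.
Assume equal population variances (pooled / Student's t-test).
Student's two-sample t-test (equal variances):
H₀: μ₁ = μ₂
H₁: μ₁ ≠ μ₂
df = n₁ + n₂ - 2 = 51
Pooled variance s_p² = [(n₁-1)s₁² + (n₂-1)s₂²] / (n₁ + n₂ - 2) = [(32)(12.24²) + (19)(14.54²)] / 51 = 172.7644
SE = √(s_p²(1/n₁ + 1/n₂)) = √(172.7644 × (1/33 + 1/20)) = 3.7247
t = (x̄₁ - x̄₂) / SE = (54.69 - 58.09) / 3.7247 = -3.40 / 3.7247 = -0.913
p-value = 0.3656

Since p-value > α = 0.01, we fail to reject H₀.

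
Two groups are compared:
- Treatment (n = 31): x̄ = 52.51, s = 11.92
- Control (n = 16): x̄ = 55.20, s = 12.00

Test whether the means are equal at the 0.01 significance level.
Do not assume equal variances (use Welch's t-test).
Welch's two-sample t-test:
H₀: μ₁ = μ₂
H₁: μ₁ ≠ μ₂
s₁²/n₁ = 11.92²/31 = 4.5834,  s₂²/n₂ = 12.00²/16 = 9.0000
SE = √(s₁²/n₁ + s₂²/n₂) = √(4.5834 + 9.0000) = 3.6856
df (Welch-Satterthwaite) = (s₁²/n₁ + s₂²/n₂)² / [(s₁²/n₁)²/(n₁-1) + (s₂²/n₂)²/(n₂-1)] ≈ 30.25
t = (x̄₁ - x̄₂) / SE = (52.51 - 55.20) / 3.6856 = -2.69 / 3.6856 = -0.730
p-value = 0.4711

Since p-value > α = 0.01, we fail to reject H₀.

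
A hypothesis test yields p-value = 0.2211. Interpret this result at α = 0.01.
Since p = 0.2211 > α = 0.01, fail to reject H₀.
There is insufficient evidence to reject the null hypothesis; the result is not statistically significant at the 0.01 level.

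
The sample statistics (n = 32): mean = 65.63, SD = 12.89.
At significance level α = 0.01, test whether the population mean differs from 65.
One-sample t-test:
H₀: μ = 65
H₁: μ ≠ 65
df = n - 1 = 31
t = (x̄ - μ₀) / (s/√n) = (65.63 - 65) / (12.89/√32) = 0.276
p-value = 0.7840

Since p-value > α = 0.01, we fail to reject H₀.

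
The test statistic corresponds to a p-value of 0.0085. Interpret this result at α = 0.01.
Since p = 0.0085 < α = 0.01, reject H₀.
There is sufficient evidence to reject the null hypothesis; the result is statistically significant at the 0.01 level.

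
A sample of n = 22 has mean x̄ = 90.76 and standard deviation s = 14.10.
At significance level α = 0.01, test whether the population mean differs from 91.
One-sample t-test:
H₀: μ = 91
H₁: μ ≠ 91
df = n - 1 = 21
t = (x̄ - μ₀) / (s/√n) = (90.76 - 91) / (14.10/√22) = -0.080
p-value = 0.9371

Since p-value > α = 0.01, we fail to reject H₀.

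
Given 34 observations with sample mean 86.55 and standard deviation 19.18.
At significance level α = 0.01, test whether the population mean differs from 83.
One-sample t-test:
H₀: μ = 83
H₁: μ ≠ 83
df = n - 1 = 33
t = (x̄ - μ₀) / (s/√n) = (86.55 - 83) / (19.18/√34) = 1.079
p-value = 0.2883

Since p-value > α = 0.01, we fail to reject H₀.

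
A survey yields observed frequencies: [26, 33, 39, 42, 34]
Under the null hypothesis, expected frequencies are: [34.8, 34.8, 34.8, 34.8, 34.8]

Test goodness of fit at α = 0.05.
Chi-square goodness of fit test:
H₀: observed counts match expected distribution
H₁: observed counts differ from expected distribution
df = k - 1 = 4
χ² = Σ(O - E)²/E
   = (26 - 34.8)²/34.8 + (33 - 34.8)²/34.8 + (39 - 34.8)²/34.8 + (42 - 34.8)²/34.8 + (34 - 34.8)²/34.8
   = 2.225 + 0.093 + 0.507 + 1.490 + 0.018
   = 4.33
p-value = 0.3628

Since p-value > α = 0.05, we fail to reject H₀.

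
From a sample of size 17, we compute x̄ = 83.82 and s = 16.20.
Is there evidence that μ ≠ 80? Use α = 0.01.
One-sample t-test:
H₀: μ = 80
H₁: μ ≠ 80
df = n - 1 = 16
t = (x̄ - μ₀) / (s/√n) = (83.82 - 80) / (16.20/√17) = 0.972
p-value = 0.3454

Since p-value > α = 0.01, we fail to reject H₀.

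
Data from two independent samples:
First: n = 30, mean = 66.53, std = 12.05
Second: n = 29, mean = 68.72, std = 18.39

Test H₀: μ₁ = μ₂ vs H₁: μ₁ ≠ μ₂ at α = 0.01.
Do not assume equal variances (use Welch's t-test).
Welch's two-sample t-test:
H₀: μ₁ = μ₂
H₁: μ₁ ≠ μ₂
s₁²/n₁ = 12.05²/30 = 4.8401,  s₂²/n₂ = 18.39²/29 = 11.6618
SE = √(s₁²/n₁ + s₂²/n₂) = √(4.8401 + 11.6618) = 4.0623
df (Welch-Satterthwaite) = (s₁²/n₁ + s₂²/n₂)² / [(s₁²/n₁)²/(n₁-1) + (s₂²/n₂)²/(n₂-1)] ≈ 48.07
t = (x̄₁ - x̄₂) / SE = (66.53 - 68.72) / 4.0623 = -2.19 / 4.0623 = -0.539
p-value = 0.5923

Since p-value > α = 0.01, we fail to reject H₀.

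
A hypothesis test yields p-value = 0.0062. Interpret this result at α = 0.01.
Since p = 0.0062 < α = 0.01, reject H₀.
There is sufficient evidence to reject the null hypothesis; the result is statistically significant at the 0.01 level.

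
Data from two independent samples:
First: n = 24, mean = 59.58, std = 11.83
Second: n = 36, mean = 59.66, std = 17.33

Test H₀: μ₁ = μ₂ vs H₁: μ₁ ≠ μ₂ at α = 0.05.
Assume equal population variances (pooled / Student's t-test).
Student's two-sample t-test (equal variances):
H₀: μ₁ = μ₂
H₁: μ₁ ≠ μ₂
df = n₁ + n₂ - 2 = 58
Pooled variance s_p² = [(n₁-1)s₁² + (n₂-1)s₂²] / (n₁ + n₂ - 2) = [(23)(11.83²) + (35)(17.33²)] / 58 = 236.7299
SE = √(s_p²(1/n₁ + 1/n₂)) = √(236.7299 × (1/24 + 1/36)) = 4.0546
t = (x̄₁ - x̄₂) / SE = (59.58 - 59.66) / 4.0546 = -0.08 / 4.0546 = -0.020
p-value = 0.9843

Since p-value > α = 0.05, we fail to reject H₀.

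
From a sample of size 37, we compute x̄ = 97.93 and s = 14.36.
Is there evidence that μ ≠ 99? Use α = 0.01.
One-sample t-test:
H₀: μ = 99
H₁: μ ≠ 99
df = n - 1 = 36
t = (x̄ - μ₀) / (s/√n) = (97.93 - 99) / (14.36/√37) = -0.453
p-value = 0.6531

Since p-value > α = 0.01, we fail to reject H₀.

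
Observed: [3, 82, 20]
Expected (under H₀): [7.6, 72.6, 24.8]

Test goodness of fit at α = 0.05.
Chi-square goodness of fit test:
H₀: observed counts match expected distribution
H₁: observed counts differ from expected distribution
df = k - 1 = 2
χ² = Σ(O - E)²/E
   = (3 - 7.6)²/7.6 + (82 - 72.6)²/72.6 + (20 - 24.8)²/24.8
   = 2.784 + 1.217 + 0.929
   = 4.93
p-value = 0.0850

Since p-value > α = 0.05, we fail to reject H₀.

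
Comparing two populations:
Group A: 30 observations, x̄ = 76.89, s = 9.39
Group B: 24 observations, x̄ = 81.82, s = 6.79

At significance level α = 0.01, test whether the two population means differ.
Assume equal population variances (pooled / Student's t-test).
Student's two-sample t-test (equal variances):
H₀: μ₁ = μ₂
H₁: μ₁ ≠ μ₂
df = n₁ + n₂ - 2 = 52
Pooled variance s_p² = [(n₁-1)s₁² + (n₂-1)s₂²] / (n₁ + n₂ - 2) = [(29)(9.39²) + (23)(6.79²)] / 52 = 69.5651
SE = √(s_p²(1/n₁ + 1/n₂)) = √(69.5651 × (1/30 + 1/24)) = 2.2842
t = (x̄₁ - x̄₂) / SE = (76.89 - 81.82) / 2.2842 = -4.93 / 2.2842 = -2.158
p-value = 0.0355

Since p-value > α = 0.01, we fail to reject H₀.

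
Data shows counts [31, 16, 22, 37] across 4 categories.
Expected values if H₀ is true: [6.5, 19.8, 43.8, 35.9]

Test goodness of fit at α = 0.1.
Chi-square goodness of fit test:
H₀: observed counts match expected distribution
H₁: observed counts differ from expected distribution
df = k - 1 = 3
χ² = Σ(O - E)²/E
   = (31 - 6.5)²/6.5 + (16 - 19.8)²/19.8 + (22 - 43.8)²/43.8 + (37 - 35.9)²/35.9
   = 92.346 + 0.729 + 10.850 + 0.034
   = 103.96
p-value < 0.0001

Since p-value < α = 0.1, we reject H₀.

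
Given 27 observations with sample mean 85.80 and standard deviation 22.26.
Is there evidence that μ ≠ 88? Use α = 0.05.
One-sample t-test:
H₀: μ = 88
H₁: μ ≠ 88
df = n - 1 = 26
t = (x̄ - μ₀) / (s/√n) = (85.80 - 88) / (22.26/√27) = -0.514
p-value = 0.6119

Since p-value > α = 0.05, we fail to reject H₀.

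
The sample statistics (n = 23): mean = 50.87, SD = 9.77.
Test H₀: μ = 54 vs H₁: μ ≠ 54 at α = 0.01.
One-sample t-test:
H₀: μ = 54
H₁: μ ≠ 54
df = n - 1 = 22
t = (x̄ - μ₀) / (s/√n) = (50.87 - 54) / (9.77/√23) = -1.536
p-value = 0.1387

Since p-value > α = 0.01, we fail to reject H₀.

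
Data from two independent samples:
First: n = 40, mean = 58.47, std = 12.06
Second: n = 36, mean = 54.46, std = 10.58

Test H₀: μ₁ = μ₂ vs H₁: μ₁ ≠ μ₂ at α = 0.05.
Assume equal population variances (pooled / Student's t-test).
Student's two-sample t-test (equal variances):
H₀: μ₁ = μ₂
H₁: μ₁ ≠ μ₂
df = n₁ + n₂ - 2 = 74
Pooled variance s_p² = [(n₁-1)s₁² + (n₂-1)s₂²] / (n₁ + n₂ - 2) = [(39)(12.06²) + (35)(10.58²)] / 74 = 129.5956
SE = √(s_p²(1/n₁ + 1/n₂)) = √(129.5956 × (1/40 + 1/36)) = 2.6153
t = (x̄₁ - x̄₂) / SE = (58.47 - 54.46) / 2.6153 = 4.01 / 2.6153 = 1.533
p-value = 0.1295

Since p-value > α = 0.05, we fail to reject H₀.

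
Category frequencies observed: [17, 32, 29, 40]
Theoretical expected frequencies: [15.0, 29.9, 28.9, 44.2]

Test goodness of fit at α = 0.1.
Chi-square goodness of fit test:
H₀: observed counts match expected distribution
H₁: observed counts differ from expected distribution
df = k - 1 = 3
χ² = Σ(O - E)²/E
   = (17 - 15.0)²/15.0 + (32 - 29.9)²/29.9 + (29 - 28.9)²/28.9 + (40 - 44.2)²/44.2
   = 0.267 + 0.147 + 0.000 + 0.399
   = 0.81
p-value = 0.8462

Since p-value > α = 0.1, we fail to reject H₀.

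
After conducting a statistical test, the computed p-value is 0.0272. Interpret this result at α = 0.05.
Since p = 0.0272 < α = 0.05, reject H₀.
There is sufficient evidence to reject the null hypothesis; the result is statistically significant at the 0.05 level.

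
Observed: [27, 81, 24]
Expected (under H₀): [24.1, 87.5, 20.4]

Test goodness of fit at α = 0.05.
Chi-square goodness of fit test:
H₀: observed counts match expected distribution
H₁: observed counts differ from expected distribution
df = k - 1 = 2
χ² = Σ(O - E)²/E
   = (27 - 24.1)²/24.1 + (81 - 87.5)²/87.5 + (24 - 20.4)²/20.4
   = 0.349 + 0.483 + 0.635
   = 1.47
p-value = 0.4802

Since p-value > α = 0.05, we fail to reject H₀.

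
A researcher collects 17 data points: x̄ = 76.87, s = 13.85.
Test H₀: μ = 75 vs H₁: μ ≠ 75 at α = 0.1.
One-sample t-test:
H₀: μ = 75
H₁: μ ≠ 75
df = n - 1 = 16
t = (x̄ - μ₀) / (s/√n) = (76.87 - 75) / (13.85/√17) = 0.557
p-value = 0.5854

Since p-value > α = 0.1, we fail to reject H₀.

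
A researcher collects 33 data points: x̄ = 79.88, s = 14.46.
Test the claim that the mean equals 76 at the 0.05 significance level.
One-sample t-test:
H₀: μ = 76
H₁: μ ≠ 76
df = n - 1 = 32
t = (x̄ - μ₀) / (s/√n) = (79.88 - 76) / (14.46/√33) = 1.541
p-value = 0.1330

Since p-value > α = 0.05, we fail to reject H₀.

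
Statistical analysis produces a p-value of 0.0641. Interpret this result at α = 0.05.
Since p = 0.0641 > α = 0.05, fail to reject H₀.
There is insufficient evidence to reject the null hypothesis; the result is not statistically significant at the 0.05 level.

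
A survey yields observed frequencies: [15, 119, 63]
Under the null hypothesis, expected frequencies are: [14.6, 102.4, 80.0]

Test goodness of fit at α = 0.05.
Chi-square goodness of fit test:
H₀: observed counts match expected distribution
H₁: observed counts differ from expected distribution
df = k - 1 = 2
χ² = Σ(O - E)²/E
   = (15 - 14.6)²/14.6 + (119 - 102.4)²/102.4 + (63 - 80.0)²/80.0
   = 0.011 + 2.691 + 3.612
   = 6.31
p-value = 0.0425

Since p-value < α = 0.05, we reject H₀.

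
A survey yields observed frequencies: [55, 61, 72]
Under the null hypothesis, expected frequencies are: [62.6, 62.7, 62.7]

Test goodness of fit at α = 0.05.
Chi-square goodness of fit test:
H₀: observed counts match expected distribution
H₁: observed counts differ from expected distribution
df = k - 1 = 2
χ² = Σ(O - E)²/E
   = (55 - 62.6)²/62.6 + (61 - 62.7)²/62.7 + (72 - 62.7)²/62.7
   = 0.923 + 0.046 + 1.379
   = 2.35
p-value = 0.3091

Since p-value > α = 0.05, we fail to reject H₀.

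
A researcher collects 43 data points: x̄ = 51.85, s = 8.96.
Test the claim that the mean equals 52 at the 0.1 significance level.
One-sample t-test:
H₀: μ = 52
H₁: μ ≠ 52
df = n - 1 = 42
t = (x̄ - μ₀) / (s/√n) = (51.85 - 52) / (8.96/√43) = -0.110
p-value = 0.9131

Since p-value > α = 0.1, we fail to reject H₀.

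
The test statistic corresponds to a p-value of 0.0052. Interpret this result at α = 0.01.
Since p = 0.0052 < α = 0.01, reject H₀.
There is sufficient evidence to reject the null hypothesis; the result is statistically significant at the 0.01 level.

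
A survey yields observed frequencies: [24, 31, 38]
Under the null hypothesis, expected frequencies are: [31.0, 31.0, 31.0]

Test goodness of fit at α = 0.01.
Chi-square goodness of fit test:
H₀: observed counts match expected distribution
H₁: observed counts differ from expected distribution
df = k - 1 = 2
χ² = Σ(O - E)²/E
   = (24 - 31.0)²/31.0 + (31 - 31.0)²/31.0 + (38 - 31.0)²/31.0
   = 1.581 + 0.000 + 1.581
   = 3.16
p-value = 0.2058

Since p-value > α = 0.01, we fail to reject H₀.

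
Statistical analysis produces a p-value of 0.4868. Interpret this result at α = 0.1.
Since p = 0.4868 > α = 0.1, fail to reject H₀.
There is insufficient evidence to reject the null hypothesis; the result is not statistically significant at the 0.1 level.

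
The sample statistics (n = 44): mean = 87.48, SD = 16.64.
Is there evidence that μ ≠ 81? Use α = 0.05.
One-sample t-test:
H₀: μ = 81
H₁: μ ≠ 81
df = n - 1 = 43
t = (x̄ - μ₀) / (s/√n) = (87.48 - 81) / (16.64/√44) = 2.583
p-value = 0.0133

Since p-value < α = 0.05, we reject H₀.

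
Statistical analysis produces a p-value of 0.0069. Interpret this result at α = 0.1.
Since p = 0.0069 < α = 0.1, reject H₀.
There is sufficient evidence to reject the null hypothesis; the result is statistically significant at the 0.1 level.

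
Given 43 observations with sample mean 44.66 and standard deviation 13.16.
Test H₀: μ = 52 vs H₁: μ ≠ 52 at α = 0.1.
One-sample t-test:
H₀: μ = 52
H₁: μ ≠ 52
df = n - 1 = 42
t = (x̄ - μ₀) / (s/√n) = (44.66 - 52) / (13.16/√43) = -3.657
p-value = 0.0007

Since p-value < α = 0.1, we reject H₀.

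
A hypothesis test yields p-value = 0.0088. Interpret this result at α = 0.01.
Since p = 0.0088 < α = 0.01, reject H₀.
There is sufficient evidence to reject the null hypothesis; the result is statistically significant at the 0.01 level.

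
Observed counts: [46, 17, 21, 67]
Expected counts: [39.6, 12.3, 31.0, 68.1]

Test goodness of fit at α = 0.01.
Chi-square goodness of fit test:
H₀: observed counts match expected distribution
H₁: observed counts differ from expected distribution
df = k - 1 = 3
χ² = Σ(O - E)²/E
   = (46 - 39.6)²/39.6 + (17 - 12.3)²/12.3 + (21 - 31.0)²/31.0 + (67 - 68.1)²/68.1
   = 1.034 + 1.796 + 3.226 + 0.018
   = 6.07
p-value = 0.1081

Since p-value > α = 0.01, we fail to reject H₀.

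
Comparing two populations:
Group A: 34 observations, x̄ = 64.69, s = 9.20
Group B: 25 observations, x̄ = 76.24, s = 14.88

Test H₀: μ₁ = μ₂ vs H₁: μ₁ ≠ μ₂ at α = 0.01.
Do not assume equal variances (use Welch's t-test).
Welch's two-sample t-test:
H₀: μ₁ = μ₂
H₁: μ₁ ≠ μ₂
s₁²/n₁ = 9.20²/34 = 2.4894,  s₂²/n₂ = 14.88²/25 = 8.8566
SE = √(s₁²/n₁ + s₂²/n₂) = √(2.4894 + 8.8566) = 3.3684
df (Welch-Satterthwaite) = (s₁²/n₁ + s₂²/n₂)² / [(s₁²/n₁)²/(n₁-1) + (s₂²/n₂)²/(n₂-1)] ≈ 37.25
t = (x̄₁ - x̄₂) / SE = (64.69 - 76.24) / 3.3684 = -11.55 / 3.3684 = -3.429
p-value = 0.0015

Since p-value < α = 0.01, we reject H₀.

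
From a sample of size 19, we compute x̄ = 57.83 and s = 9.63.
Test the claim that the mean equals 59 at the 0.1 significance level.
One-sample t-test:
H₀: μ = 59
H₁: μ ≠ 59
df = n - 1 = 18
t = (x̄ - μ₀) / (s/√n) = (57.83 - 59) / (9.63/√19) = -0.530
p-value = 0.6029

Since p-value > α = 0.1, we fail to reject H₀.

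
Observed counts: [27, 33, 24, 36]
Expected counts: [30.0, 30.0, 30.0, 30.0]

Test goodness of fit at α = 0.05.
Chi-square goodness of fit test:
H₀: observed counts match expected distribution
H₁: observed counts differ from expected distribution
df = k - 1 = 3
χ² = Σ(O - E)²/E
   = (27 - 30.0)²/30.0 + (33 - 30.0)²/30.0 + (24 - 30.0)²/30.0 + (36 - 30.0)²/30.0
   = 0.300 + 0.300 + 1.200 + 1.200
   = 3.00
p-value = 0.3916

Since p-value > α = 0.05, we fail to reject H₀.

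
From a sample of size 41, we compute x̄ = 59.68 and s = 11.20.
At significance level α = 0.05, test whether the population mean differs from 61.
One-sample t-test:
H₀: μ = 61
H₁: μ ≠ 61
df = n - 1 = 40
t = (x̄ - μ₀) / (s/√n) = (59.68 - 61) / (11.20/√41) = -0.755
p-value = 0.4549

Since p-value > α = 0.05, we fail to reject H₀.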